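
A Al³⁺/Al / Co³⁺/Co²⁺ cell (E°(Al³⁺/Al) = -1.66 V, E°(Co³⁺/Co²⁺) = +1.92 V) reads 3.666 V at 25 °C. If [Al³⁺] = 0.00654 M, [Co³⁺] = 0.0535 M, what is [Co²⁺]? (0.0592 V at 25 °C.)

0.01 M

From the Nernst equation, log Q = n(E° − E)/0.0592 = 3(3.58 − 3.666)/0.0592 = -4.358, so Q = 4.38 × 10^-5.
With Q = [Al³⁺]·[Co²⁺]^3/[Co³⁺]^3 and the known concentrations, [Co²⁺]^3 in the numerator gives [Co²⁺] = 0.01 M.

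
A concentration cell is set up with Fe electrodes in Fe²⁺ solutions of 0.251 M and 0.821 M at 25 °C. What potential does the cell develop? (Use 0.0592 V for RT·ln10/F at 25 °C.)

0.015 V

Both half-cells are Fe²⁺/Fe, so E°_cell = 0. The concentrated side is the cathode; the cell reaction moves Fe²⁺ from high to low concentration with n = 2.
Q = [Fe²⁺]_dilute/[Fe²⁺]_conc = 0.251/0.821 = 0.306.
E = 0 − (0.0592/2) log Q = −(0.0592/2)(-0.515) = 0.0152 V.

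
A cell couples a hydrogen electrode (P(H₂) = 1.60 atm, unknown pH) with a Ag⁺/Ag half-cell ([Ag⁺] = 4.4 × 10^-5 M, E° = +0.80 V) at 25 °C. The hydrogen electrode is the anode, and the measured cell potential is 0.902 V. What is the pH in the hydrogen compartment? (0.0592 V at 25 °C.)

pH = 5.98

E°_cell = 0.80 V and n = 2.
log Q = n(E° − E)/0.0592 = 2×(0.80 − 0.902)/0.0592 = -3.446.
With Q = [H⁺]^2 / ([Ag⁺]^2·P(H₂)), solving for [H⁺] gives log[H⁺] = -5.977, so pH = 5.98.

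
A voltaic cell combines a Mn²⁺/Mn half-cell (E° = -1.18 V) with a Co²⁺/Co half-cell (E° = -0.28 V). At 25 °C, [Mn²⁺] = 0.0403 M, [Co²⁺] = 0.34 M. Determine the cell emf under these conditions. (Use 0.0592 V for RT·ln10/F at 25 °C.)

The Co²⁺/Co couple has the higher reduction potential and acts as the cathode, so E°_cell = -0.28 − (-1.18) = 0.90 V.
Balancing electrons gives n = 2; the reaction quotient is Q = [Mn²⁺]/[Co²⁺] = 0.119.
At 25 °C, E = E° − (0.0592/n) log Q = 0.90 − (0.0592/2)(-0.926) = 0.900 + 0.027 = 0.927 V.

0.927 V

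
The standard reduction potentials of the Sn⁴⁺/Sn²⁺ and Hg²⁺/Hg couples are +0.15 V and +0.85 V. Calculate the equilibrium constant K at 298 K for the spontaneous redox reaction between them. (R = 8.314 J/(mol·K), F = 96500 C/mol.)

E°_cell = +0.85 − (+0.15) = 0.70 V, with n = 2 electrons transferred.
At equilibrium E = 0, so the Nernst equation gives ln K = nFE°/RT = (2)(96500)(0.70)/((8.314)(298)) = 54.53.
K = e^54.53 = 4.8 × 10^23.

4.8 × 10^23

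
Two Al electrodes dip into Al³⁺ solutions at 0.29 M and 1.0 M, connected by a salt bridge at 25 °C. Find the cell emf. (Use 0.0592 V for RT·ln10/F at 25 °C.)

Both half-cells are Al³⁺/Al, so E°_cell = 0. The concentrated side is the cathode; the cell reaction moves Al³⁺ from high to low concentration with n = 3.
Q = [Al³⁺]_dilute/[Al³⁺]_conc = 0.29/1.0 = 0.290.
E = 0 − (0.0592/3) log Q = −(0.0592/3)(-0.538) = 0.0106 V.

0.011 V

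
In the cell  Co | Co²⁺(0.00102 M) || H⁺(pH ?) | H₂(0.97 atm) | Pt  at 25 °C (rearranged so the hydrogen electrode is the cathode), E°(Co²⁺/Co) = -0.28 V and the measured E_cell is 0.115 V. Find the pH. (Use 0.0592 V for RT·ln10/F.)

pH = 4.29

E°_cell = 0.28 V and n = 2.
log Q = n(E° − E)/0.0592 = 2×(0.28 − 0.115)/0.0592 = 5.574.
With Q = [Co²⁺]·P(H₂) / [H⁺]^2, solving for [H⁺] gives log[H⁺] = -4.289, so pH = 4.29.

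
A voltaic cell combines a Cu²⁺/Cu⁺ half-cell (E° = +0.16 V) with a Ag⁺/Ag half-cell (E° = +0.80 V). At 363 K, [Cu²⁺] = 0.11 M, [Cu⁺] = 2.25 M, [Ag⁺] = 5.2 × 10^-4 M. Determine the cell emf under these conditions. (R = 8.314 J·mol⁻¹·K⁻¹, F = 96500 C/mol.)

0.498 V

The Ag⁺/Ag couple has the higher reduction potential and acts as the cathode, so E°_cell = +0.80 − (+0.16) = 0.64 V.
Balancing electrons gives n = 1; the reaction quotient is Q = [Cu²⁺]/([Cu⁺]·[Ag⁺]) = 94.0.
E = E° − (RT/nF) ln Q = 0.64 − (8.314×363)/(1×96500) × (4.543) = 0.640 − 0.142 = 0.498 V.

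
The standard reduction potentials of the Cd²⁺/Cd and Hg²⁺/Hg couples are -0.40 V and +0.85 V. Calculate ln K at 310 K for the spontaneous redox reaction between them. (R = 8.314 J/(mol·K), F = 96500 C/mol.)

E°_cell = +0.85 − (-0.40) = 1.25 V, with n = 2 electrons transferred.
At equilibrium E = 0, so the Nernst equation gives ln K = nFE°/RT = (2)(96500)(1.25)/((8.314)(310)) = 93.60.

ln K = 93.6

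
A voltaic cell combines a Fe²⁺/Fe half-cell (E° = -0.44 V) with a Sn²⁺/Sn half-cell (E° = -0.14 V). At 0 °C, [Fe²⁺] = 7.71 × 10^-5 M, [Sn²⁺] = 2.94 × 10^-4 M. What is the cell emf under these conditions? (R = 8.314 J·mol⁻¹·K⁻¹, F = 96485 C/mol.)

The Sn²⁺/Sn couple has the higher reduction potential and acts as the cathode, so E°_cell = -0.14 − (-0.44) = 0.30 V.
Balancing electrons gives n = 2; the reaction quotient is Q = [Fe²⁺]/[Sn²⁺] = 0.262.
E = E° − (RT/nF) ln Q = 0.30 − (8.314×273)/(2×96485) × (-1.338) = 0.300 + 0.016 = 0.316 V.

0.316 V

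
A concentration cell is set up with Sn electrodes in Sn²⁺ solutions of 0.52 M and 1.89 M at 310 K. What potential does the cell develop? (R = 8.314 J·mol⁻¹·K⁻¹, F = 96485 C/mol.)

0.017 V

Both half-cells are Sn²⁺/Sn, so E°_cell = 0. The concentrated side is the cathode; the cell reaction moves Sn²⁺ from high to low concentration with n = 2.
Q = [Sn²⁺]_dilute/[Sn²⁺]_conc = 0.52/1.89 = 0.275.
E = 0 − (RT/nF) ln Q = −((8.314×310)/(2×96485))(-1.291) = 0.0172 V.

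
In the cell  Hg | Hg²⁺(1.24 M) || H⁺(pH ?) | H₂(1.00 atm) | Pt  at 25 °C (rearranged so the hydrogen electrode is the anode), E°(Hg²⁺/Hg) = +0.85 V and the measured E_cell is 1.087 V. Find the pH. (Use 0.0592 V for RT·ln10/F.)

E°_cell = 0.85 V and n = 2.
log Q = n(E° − E)/0.0592 = 2×(0.85 − 1.087)/0.0592 = -8.007.
With Q = [H⁺]^2 / ([Hg²⁺]·P(H₂)), solving for [H⁺] gives log[H⁺] = -3.957, so pH = 3.96.

pH = 3.96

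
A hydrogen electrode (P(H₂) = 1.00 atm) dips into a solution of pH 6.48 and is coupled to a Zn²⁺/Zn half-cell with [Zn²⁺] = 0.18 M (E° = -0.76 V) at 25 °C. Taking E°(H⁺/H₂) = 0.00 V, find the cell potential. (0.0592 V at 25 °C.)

0.40 V

The hydrogen couple is the cathode, so E°_cell = 0.76 V; n = 2.
[H⁺] = 10^(−6.48) = 3.3 × 10^-7 M, and Q = [Zn²⁺]·P(H₂) / [H⁺]^2 = 1.64 × 10^12.
E = E° − (0.0592/2) log Q = 0.76 − (0.0592/2)(12.215) = 0.398 V.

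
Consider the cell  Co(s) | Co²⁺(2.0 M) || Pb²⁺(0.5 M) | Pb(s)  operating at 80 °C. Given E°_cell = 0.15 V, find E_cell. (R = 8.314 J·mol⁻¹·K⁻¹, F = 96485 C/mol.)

Balancing electrons gives n = 2; the reaction quotient is Q = [Co²⁺]/[Pb²⁺] = 4.00.
E = E° − (RT/nF) ln Q = 0.15 − (8.314×353)/(2×96485) × (1.386) = 0.150 − 0.021 = 0.129 V.

0.129 V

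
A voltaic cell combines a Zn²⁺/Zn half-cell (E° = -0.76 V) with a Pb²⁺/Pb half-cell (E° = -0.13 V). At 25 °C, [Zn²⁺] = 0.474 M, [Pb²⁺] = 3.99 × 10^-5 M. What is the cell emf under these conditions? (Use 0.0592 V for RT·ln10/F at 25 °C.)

The Pb²⁺/Pb couple has the higher reduction potential and acts as the cathode, so E°_cell = -0.13 − (-0.76) = 0.63 V.
Balancing electrons gives n = 2; the reaction quotient is Q = [Zn²⁺]/[Pb²⁺] = 1.19 × 10^4.
At 25 °C, E = E° − (0.0592/n) log Q = 0.63 − (0.0592/2)(4.075) = 0.630 − 0.121 = 0.509 V.

0.509 V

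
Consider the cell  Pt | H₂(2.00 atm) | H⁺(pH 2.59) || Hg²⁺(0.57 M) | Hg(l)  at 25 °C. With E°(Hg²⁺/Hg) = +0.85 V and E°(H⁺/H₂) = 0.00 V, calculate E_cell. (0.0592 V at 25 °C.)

1.01 V

The Hg²⁺/Hg couple is the cathode, so E°_cell = 0.85 V; n = 2.
[H⁺] = 10^(−2.59) = 0.0026 M, and Q = [H⁺]^2 / ([Hg²⁺]·P(H₂)) = 5.8 × 10^-6.
E = E° − (0.0592/2) log Q = 0.85 − (0.0592/2)(-5.237) = 1.005 V.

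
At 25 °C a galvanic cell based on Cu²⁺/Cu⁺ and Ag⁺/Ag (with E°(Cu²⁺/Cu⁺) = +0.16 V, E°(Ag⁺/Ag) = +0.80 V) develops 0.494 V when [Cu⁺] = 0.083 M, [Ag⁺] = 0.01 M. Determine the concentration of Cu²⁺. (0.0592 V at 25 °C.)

0.24 M

From the Nernst equation, log Q = n(E° − E)/0.0592 = 1(0.64 − 0.494)/0.0592 = 2.466, so Q = 293.
With Q = [Cu²⁺]/([Cu⁺]·[Ag⁺]) and the known concentrations, [Cu²⁺] in the numerator gives [Cu²⁺] = 0.24 M.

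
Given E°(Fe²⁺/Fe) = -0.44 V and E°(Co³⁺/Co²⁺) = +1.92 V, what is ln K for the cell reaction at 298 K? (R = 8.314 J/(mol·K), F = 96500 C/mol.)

ln K = 183.8

E°_cell = +1.92 − (-0.44) = 2.36 V, with n = 2 electrons transferred.
At equilibrium E = 0, so the Nernst equation gives ln K = nFE°/RT = (2)(96500)(2.36)/((8.314)(298)) = 183.84.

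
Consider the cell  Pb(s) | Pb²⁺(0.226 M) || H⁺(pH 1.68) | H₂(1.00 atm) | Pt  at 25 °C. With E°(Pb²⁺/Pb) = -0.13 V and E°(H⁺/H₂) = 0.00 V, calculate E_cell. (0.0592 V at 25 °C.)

The hydrogen couple is the cathode, so E°_cell = 0.13 V; n = 2.
[H⁺] = 10^(−1.68) = 0.021 M, and Q = [Pb²⁺]·P(H₂) / [H⁺]^2 = 518.
E = E° − (0.0592/2) log Q = 0.13 − (0.0592/2)(2.714) = 0.050 V.

0.050 V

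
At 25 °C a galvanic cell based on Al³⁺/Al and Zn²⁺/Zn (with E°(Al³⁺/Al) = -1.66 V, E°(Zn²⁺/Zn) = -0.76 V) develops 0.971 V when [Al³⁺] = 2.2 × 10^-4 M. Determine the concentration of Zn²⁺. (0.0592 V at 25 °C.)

0.91 M

From the Nernst equation, log Q = n(E° − E)/0.0592 = 6(0.90 − 0.971)/0.0592 = -7.196, so Q = 6.37 × 10^-8.
With Q = [Al³⁺]^2/[Zn²⁺]^3 and the known concentrations, [Zn²⁺]^3 in the denominator gives [Zn²⁺] = 0.91 M.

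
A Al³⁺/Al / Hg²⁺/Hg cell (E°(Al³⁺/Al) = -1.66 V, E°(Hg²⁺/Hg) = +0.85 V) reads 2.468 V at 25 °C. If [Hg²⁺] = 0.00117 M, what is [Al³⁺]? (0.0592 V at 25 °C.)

From the Nernst equation, log Q = n(E° − E)/0.0592 = 6(2.51 − 2.468)/0.0592 = 4.257, so Q = 1.81 × 10^4.
With Q = [Al³⁺]^2/[Hg²⁺]^3 and the known concentrations, [Al³⁺]^2 in the numerator gives [Al³⁺] = 0.0054 M.

0.0054 M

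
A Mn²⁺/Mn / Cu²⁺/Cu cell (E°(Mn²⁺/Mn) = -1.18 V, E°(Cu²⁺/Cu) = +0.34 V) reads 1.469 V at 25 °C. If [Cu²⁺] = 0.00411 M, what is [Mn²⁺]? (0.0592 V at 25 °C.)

0.22 M

From the Nernst equation, log Q = n(E° − E)/0.0592 = 2(1.52 − 1.469)/0.0592 = 1.723, so Q = 52.8.
With Q = [Mn²⁺]/[Cu²⁺] and the known concentrations, [Mn²⁺] in the numerator gives [Mn²⁺] = 0.22 M.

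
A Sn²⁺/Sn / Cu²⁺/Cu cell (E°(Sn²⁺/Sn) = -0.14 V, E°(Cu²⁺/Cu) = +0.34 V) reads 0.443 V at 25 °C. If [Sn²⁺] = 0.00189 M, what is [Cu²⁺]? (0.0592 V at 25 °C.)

1.1 × 10^-4 M

From the Nernst equation, log Q = n(E° − E)/0.0592 = 2(0.48 − 0.443)/0.0592 = 1.250, so Q = 17.8.
With Q = [Sn²⁺]/[Cu²⁺] and the known concentrations, [Cu²⁺] in the denominator gives [Cu²⁺] = 1.1 × 10^-4 M.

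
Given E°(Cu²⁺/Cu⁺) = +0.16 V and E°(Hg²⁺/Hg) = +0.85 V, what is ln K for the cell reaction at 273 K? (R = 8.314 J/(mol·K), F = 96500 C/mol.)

E°_cell = +0.85 − (+0.16) = 0.69 V, with n = 2 electrons transferred.
At equilibrium E = 0, so the Nernst equation gives ln K = nFE°/RT = (2)(96500)(0.69)/((8.314)(273)) = 58.67.

ln K = 58.7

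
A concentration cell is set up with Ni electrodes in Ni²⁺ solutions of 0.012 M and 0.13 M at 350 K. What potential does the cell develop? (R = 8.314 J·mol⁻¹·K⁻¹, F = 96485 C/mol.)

Both half-cells are Ni²⁺/Ni, so E°_cell = 0. The concentrated side is the cathode; the cell reaction moves Ni²⁺ from high to low concentration with n = 2.
Q = [Ni²⁺]_dilute/[Ni²⁺]_conc = 0.012/0.13 = 0.0923.
E = 0 − (RT/nF) ln Q = −((8.314×350)/(2×96485))(-2.383) = 0.0359 V.

0.036 V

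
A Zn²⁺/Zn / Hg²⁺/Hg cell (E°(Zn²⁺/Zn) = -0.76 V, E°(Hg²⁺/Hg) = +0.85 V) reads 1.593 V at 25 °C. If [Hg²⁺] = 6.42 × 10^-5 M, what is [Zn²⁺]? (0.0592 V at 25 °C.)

From the Nernst equation, log Q = n(E° − E)/0.0592 = 2(1.61 − 1.593)/0.0592 = 0.574, so Q = 3.75.
With Q = [Zn²⁺]/[Hg²⁺] and the known concentrations, [Zn²⁺] in the numerator gives [Zn²⁺] = 2.4 × 10^-4 M.

2.4 × 10^-4 M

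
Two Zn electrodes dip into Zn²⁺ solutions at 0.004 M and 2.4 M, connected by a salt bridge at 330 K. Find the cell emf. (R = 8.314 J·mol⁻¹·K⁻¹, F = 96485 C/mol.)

0.091 V

Both half-cells are Zn²⁺/Zn, so E°_cell = 0. The concentrated side is the cathode; the cell reaction moves Zn²⁺ from high to low concentration with n = 2.
Q = [Zn²⁺]_dilute/[Zn²⁺]_conc = 0.004/2.4 = 0.00167.
E = 0 − (RT/nF) ln Q = −((8.314×330)/(2×96485))(-6.397) = 0.0910 V.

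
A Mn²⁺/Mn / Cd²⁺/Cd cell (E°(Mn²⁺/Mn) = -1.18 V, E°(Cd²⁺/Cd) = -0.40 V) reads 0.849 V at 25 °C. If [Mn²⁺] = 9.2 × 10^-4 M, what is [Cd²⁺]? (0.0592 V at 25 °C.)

0.2 M

From the Nernst equation, log Q = n(E° − E)/0.0592 = 2(0.78 − 0.849)/0.0592 = -2.331, so Q = 0.00467.
With Q = [Mn²⁺]/[Cd²⁺] and the known concentrations, [Cd²⁺] in the denominator gives [Cd²⁺] = 0.2 M.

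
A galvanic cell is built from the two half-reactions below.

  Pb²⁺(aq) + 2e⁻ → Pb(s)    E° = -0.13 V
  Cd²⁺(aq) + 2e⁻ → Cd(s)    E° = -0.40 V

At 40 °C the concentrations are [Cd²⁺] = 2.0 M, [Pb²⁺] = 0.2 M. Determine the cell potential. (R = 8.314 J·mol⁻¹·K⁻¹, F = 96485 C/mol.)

0.239 V

The Pb²⁺/Pb couple has the higher reduction potential and acts as the cathode, so E°_cell = -0.13 − (-0.40) = 0.27 V.
Balancing electrons gives n = 2; the reaction quotient is Q = [Cd²⁺]/[Pb²⁺] = 10.0.
E = E° − (RT/nF) ln Q = 0.27 − (8.314×313)/(2×96485) × (2.303) = 0.270 − 0.031 = 0.239 V.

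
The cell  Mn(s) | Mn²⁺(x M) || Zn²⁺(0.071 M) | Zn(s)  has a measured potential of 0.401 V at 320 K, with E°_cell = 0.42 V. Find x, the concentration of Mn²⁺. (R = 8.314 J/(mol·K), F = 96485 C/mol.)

From the Nernst equation, ln Q = nF(E° − E)/RT = 2×96485×(0.42 − 0.401)/(8.314×320) = 1.378, so Q = 3.97.
With Q = [Mn²⁺]/[Zn²⁺] and the known concentrations, [Mn²⁺] in the numerator gives [Mn²⁺] = 0.28 M.

0.28 M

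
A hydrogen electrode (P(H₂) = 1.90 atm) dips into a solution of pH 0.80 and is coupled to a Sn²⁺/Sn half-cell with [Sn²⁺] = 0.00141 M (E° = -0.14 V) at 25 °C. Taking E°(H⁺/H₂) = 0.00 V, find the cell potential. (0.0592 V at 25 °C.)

0.17 V

The hydrogen couple is the cathode, so E°_cell = 0.14 V; n = 2.
[H⁺] = 10^(−0.80) = 0.16 M, and Q = [Sn²⁺]·P(H₂) / [H⁺]^2 = 0.107.
E = E° − (0.0592/2) log Q = 0.14 − (0.0592/2)(-0.972) = 0.169 V.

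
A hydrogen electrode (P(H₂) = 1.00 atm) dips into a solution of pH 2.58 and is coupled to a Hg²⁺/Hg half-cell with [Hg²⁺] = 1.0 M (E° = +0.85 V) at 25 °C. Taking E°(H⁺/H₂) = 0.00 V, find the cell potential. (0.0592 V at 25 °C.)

1.00 V

The Hg²⁺/Hg couple is the cathode, so E°_cell = 0.85 V; n = 2.
[H⁺] = 10^(−2.58) = 0.0026 M, and Q = [H⁺]^2 / ([Hg²⁺]·P(H₂)) = 6.92 × 10^-6.
E = E° − (0.0592/2) log Q = 0.85 − (0.0592/2)(-5.160) = 1.003 V.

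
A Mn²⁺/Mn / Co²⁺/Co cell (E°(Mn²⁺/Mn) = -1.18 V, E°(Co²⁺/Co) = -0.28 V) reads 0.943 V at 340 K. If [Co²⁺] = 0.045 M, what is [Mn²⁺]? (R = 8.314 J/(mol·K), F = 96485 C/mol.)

From the Nernst equation, ln Q = nF(E° − E)/RT = 2×96485×(0.90 − 0.943)/(8.314×340) = -2.935, so Q = 0.0531.
With Q = [Mn²⁺]/[Co²⁺] and the known concentrations, [Mn²⁺] in the numerator gives [Mn²⁺] = 0.0024 M.

0.0024 M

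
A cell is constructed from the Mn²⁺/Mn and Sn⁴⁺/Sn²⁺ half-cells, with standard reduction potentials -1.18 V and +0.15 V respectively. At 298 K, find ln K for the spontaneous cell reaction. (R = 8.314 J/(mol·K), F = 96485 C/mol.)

ln K = 103.6

E°_cell = +0.15 − (-1.18) = 1.33 V, with n = 2 electrons transferred.
At equilibrium E = 0, so the Nernst equation gives ln K = nFE°/RT = (2)(96485)(1.33)/((8.314)(298)) = 103.59.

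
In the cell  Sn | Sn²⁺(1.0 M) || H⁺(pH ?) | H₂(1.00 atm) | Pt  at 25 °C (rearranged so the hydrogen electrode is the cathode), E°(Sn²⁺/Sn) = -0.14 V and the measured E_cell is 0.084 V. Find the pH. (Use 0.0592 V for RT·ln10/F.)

E°_cell = 0.14 V and n = 2.
log Q = n(E° − E)/0.0592 = 2×(0.14 − 0.084)/0.0592 = 1.892.
With Q = [Sn²⁺]·P(H₂) / [H⁺]^2, solving for [H⁺] gives log[H⁺] = -0.946, so pH = 0.95.

pH = 0.95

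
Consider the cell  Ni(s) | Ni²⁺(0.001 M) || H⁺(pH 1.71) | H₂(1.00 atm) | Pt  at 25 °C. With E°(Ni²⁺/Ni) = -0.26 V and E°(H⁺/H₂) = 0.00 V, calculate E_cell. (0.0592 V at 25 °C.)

The hydrogen couple is the cathode, so E°_cell = 0.26 V; n = 2.
[H⁺] = 10^(−1.71) = 0.019 M, and Q = [Ni²⁺]·P(H₂) / [H⁺]^2 = 2.63.
E = E° − (0.0592/2) log Q = 0.26 − (0.0592/2)(0.420) = 0.248 V.

0.25 V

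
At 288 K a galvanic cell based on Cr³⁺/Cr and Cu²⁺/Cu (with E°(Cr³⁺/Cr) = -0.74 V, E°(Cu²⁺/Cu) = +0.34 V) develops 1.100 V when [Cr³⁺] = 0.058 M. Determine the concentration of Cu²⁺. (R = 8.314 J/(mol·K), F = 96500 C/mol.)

0.75 M

From the Nernst equation, ln Q = nF(E° − E)/RT = 6×96500×(1.08 − 1.100)/(8.314×288) = -4.836, so Q = 0.00794.
With Q = [Cr³⁺]^2/[Cu²⁺]^3 and the known concentrations, [Cu²⁺]^3 in the denominator gives [Cu²⁺] = 0.75 M.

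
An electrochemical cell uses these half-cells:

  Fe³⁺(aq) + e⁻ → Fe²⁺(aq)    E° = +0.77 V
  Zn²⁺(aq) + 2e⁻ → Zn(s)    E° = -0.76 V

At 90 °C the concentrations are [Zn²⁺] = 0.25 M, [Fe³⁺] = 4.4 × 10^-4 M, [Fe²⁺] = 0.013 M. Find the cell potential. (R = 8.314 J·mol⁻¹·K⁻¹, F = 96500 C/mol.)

1.45 V

The Fe³⁺/Fe²⁺ couple has the higher reduction potential and acts as the cathode, so E°_cell = +0.77 − (-0.76) = 1.53 V.
Balancing electrons gives n = 2; the reaction quotient is Q = [Zn²⁺]·[Fe²⁺]^2/[Fe³⁺]^2 = 218.
E = E° − (RT/nF) ln Q = 1.53 − (8.314×363)/(2×96500) × (5.386) = 1.530 − 0.084 = 1.446 V.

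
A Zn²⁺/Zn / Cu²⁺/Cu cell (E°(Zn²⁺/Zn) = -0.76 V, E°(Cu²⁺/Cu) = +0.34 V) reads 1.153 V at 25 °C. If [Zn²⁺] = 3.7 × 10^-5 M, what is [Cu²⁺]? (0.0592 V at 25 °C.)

From the Nernst equation, log Q = n(E° − E)/0.0592 = 2(1.10 − 1.153)/0.0592 = -1.791, so Q = 0.0162.
With Q = [Zn²⁺]/[Cu²⁺] and the known concentrations, [Cu²⁺] in the denominator gives [Cu²⁺] = 0.0023 M.

0.0023 M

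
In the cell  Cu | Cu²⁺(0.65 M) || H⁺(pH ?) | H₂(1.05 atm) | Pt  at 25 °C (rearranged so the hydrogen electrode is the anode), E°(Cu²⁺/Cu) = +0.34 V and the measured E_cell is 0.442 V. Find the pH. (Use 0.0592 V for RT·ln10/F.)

pH = 1.81

E°_cell = 0.34 V and n = 2.
log Q = n(E° − E)/0.0592 = 2×(0.34 − 0.442)/0.0592 = -3.446.
With Q = [H⁺]^2 / ([Cu²⁺]·P(H₂)), solving for [H⁺] gives log[H⁺] = -1.806, so pH = 1.81.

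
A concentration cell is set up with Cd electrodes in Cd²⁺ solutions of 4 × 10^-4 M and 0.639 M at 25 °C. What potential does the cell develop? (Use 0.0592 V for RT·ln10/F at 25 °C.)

0.095 V

Both half-cells are Cd²⁺/Cd, so E°_cell = 0. The concentrated side is the cathode; the cell reaction moves Cd²⁺ from high to low concentration with n = 2.
Q = [Cd²⁺]_dilute/[Cd²⁺]_conc = 4 × 10^-4/0.639 = 6.26 × 10^-4.
E = 0 − (0.0592/2) log Q = −(0.0592/2)(-3.203) = 0.0948 V.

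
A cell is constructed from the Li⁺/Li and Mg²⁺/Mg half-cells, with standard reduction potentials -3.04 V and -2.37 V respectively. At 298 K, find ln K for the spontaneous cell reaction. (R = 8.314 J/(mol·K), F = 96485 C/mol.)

E°_cell = -2.37 − (-3.04) = 0.67 V, with n = 2 electrons transferred.
At equilibrium E = 0, so the Nernst equation gives ln K = nFE°/RT = (2)(96485)(0.67)/((8.314)(298)) = 52.18.

ln K = 52.2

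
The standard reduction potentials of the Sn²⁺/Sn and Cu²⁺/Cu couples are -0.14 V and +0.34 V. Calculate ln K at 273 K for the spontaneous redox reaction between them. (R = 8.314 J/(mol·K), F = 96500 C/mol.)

E°_cell = +0.34 − (-0.14) = 0.48 V, with n = 2 electrons transferred.
At equilibrium E = 0, so the Nernst equation gives ln K = nFE°/RT = (2)(96500)(0.48)/((8.314)(273)) = 40.82.

ln K = 40.8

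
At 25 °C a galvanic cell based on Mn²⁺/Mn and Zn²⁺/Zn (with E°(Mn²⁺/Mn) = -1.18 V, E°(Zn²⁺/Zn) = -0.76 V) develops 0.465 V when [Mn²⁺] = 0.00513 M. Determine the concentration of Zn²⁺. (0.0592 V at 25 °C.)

0.17 M

From the Nernst equation, log Q = n(E° − E)/0.0592 = 2(0.42 − 0.465)/0.0592 = -1.520, so Q = 0.0302.
With Q = [Mn²⁺]/[Zn²⁺] and the known concentrations, [Zn²⁺] in the denominator gives [Zn²⁺] = 0.17 M.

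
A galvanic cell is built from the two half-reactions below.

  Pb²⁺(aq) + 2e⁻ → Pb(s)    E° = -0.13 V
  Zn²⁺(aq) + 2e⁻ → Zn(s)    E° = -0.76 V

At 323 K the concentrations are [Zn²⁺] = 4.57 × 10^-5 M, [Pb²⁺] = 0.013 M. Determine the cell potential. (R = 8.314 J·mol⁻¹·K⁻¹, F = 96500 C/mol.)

The Pb²⁺/Pb couple has the higher reduction potential and acts as the cathode, so E°_cell = -0.13 − (-0.76) = 0.63 V.
Balancing electrons gives n = 2; the reaction quotient is Q = [Zn²⁺]/[Pb²⁺] = 0.00352.
E = E° − (RT/nF) ln Q = 0.63 − (8.314×323)/(2×96500) × (-5.651) = 0.630 + 0.079 = 0.709 V.

0.709 V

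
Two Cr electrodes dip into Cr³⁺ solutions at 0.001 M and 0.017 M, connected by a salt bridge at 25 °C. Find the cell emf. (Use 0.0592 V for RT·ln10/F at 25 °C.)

0.024 V

Both half-cells are Cr³⁺/Cr, so E°_cell = 0. The concentrated side is the cathode; the cell reaction moves Cr³⁺ from high to low concentration with n = 3.
Q = [Cr³⁺]_dilute/[Cr³⁺]_conc = 0.001/0.017 = 0.0588.
E = 0 − (0.0592/3) log Q = −(0.0592/3)(-1.230) = 0.0243 V.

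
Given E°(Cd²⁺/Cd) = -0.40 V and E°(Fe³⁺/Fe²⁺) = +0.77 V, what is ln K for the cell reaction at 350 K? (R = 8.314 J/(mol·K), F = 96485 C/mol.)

E°_cell = +0.77 − (-0.40) = 1.17 V, with n = 2 electrons transferred.
At equilibrium E = 0, so the Nernst equation gives ln K = nFE°/RT = (2)(96485)(1.17)/((8.314)(350)) = 77.59.

ln K = 77.6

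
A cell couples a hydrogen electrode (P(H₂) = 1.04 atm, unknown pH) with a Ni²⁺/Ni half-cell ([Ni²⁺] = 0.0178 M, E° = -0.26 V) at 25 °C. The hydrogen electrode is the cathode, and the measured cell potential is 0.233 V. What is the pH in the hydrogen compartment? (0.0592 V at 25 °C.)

pH = 1.32

E°_cell = 0.26 V and n = 2.
log Q = n(E° − E)/0.0592 = 2×(0.26 − 0.233)/0.0592 = 0.912.
With Q = [Ni²⁺]·P(H₂) / [H⁺]^2, solving for [H⁺] gives log[H⁺] = -1.322, so pH = 1.32.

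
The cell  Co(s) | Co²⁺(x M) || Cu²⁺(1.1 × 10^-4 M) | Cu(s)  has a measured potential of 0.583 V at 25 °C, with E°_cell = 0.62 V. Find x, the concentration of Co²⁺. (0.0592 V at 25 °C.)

From the Nernst equation, log Q = n(E° − E)/0.0592 = 2(0.62 − 0.583)/0.0592 = 1.250, so Q = 17.8.
With Q = [Co²⁺]/[Cu²⁺] and the known concentrations, [Co²⁺] in the numerator gives [Co²⁺] = 0.002 M.

0.002 M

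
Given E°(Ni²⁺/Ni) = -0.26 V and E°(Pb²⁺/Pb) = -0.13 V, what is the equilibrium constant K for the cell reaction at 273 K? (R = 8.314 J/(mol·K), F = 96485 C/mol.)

6.3 × 10^4

E°_cell = -0.13 − (-0.26) = 0.13 V, with n = 2 electrons transferred.
At equilibrium E = 0, so the Nernst equation gives ln K = nFE°/RT = (2)(96485)(0.13)/((8.314)(273)) = 11.05.
K = e^11.05 = 6.3 × 10^4.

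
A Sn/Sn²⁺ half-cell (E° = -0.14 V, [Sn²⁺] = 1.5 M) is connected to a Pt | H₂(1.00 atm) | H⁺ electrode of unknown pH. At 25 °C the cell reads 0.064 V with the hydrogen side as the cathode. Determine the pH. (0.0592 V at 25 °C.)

pH = 1.20

E°_cell = 0.14 V and n = 2.
log Q = n(E° − E)/0.0592 = 2×(0.14 − 0.064)/0.0592 = 2.568.
With Q = [Sn²⁺]·P(H₂) / [H⁺]^2, solving for [H⁺] gives log[H⁺] = -1.196, so pH = 1.20.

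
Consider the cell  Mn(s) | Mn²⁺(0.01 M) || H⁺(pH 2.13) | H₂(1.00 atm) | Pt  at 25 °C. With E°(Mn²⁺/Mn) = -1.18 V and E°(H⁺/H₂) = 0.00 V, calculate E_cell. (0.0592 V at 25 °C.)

1.11 V

The hydrogen couple is the cathode, so E°_cell = 1.18 V; n = 2.
[H⁺] = 10^(−2.13) = 0.0074 M, and Q = [Mn²⁺]·P(H₂) / [H⁺]^2 = 182.
E = E° − (0.0592/2) log Q = 1.18 − (0.0592/2)(2.260) = 1.113 V.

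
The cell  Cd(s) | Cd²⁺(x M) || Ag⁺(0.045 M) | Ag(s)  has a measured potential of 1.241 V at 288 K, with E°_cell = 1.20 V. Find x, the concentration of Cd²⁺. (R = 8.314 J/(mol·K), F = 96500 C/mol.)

From the Nernst equation, ln Q = nF(E° − E)/RT = 2×96500×(1.20 − 1.241)/(8.314×288) = -3.305, so Q = 0.0367.
With Q = [Cd²⁺]/[Ag⁺]^2 and the known concentrations, [Cd²⁺] in the numerator gives [Cd²⁺] = 7.4 × 10^-5 M.

7.4 × 10^-5 M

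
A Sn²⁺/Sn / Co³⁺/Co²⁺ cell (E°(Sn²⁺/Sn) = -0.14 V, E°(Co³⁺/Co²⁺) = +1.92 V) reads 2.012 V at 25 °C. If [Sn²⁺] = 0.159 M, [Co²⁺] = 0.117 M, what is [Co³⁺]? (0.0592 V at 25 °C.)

0.0072 M

From the Nernst equation, log Q = n(E° − E)/0.0592 = 2(2.06 − 2.012)/0.0592 = 1.622, so Q = 41.8.
With Q = [Sn²⁺]·[Co²⁺]^2/[Co³⁺]^2 and the known concentrations, [Co³⁺]^2 in the denominator gives [Co³⁺] = 0.0072 M.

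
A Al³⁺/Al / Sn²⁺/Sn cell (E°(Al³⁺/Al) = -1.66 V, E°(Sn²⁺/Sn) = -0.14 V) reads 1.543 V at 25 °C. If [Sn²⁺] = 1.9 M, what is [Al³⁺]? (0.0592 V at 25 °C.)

From the Nernst equation, log Q = n(E° − E)/0.0592 = 6(1.52 − 1.543)/0.0592 = -2.331, so Q = 0.00467.
With Q = [Al³⁺]^2/[Sn²⁺]^3 and the known concentrations, [Al³⁺]^2 in the numerator gives [Al³⁺] = 0.18 M.

0.18 M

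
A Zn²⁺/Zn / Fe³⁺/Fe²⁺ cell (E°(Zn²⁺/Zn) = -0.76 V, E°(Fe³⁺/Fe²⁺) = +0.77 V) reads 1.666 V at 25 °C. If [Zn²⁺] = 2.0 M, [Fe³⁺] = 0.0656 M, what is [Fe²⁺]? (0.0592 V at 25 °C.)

2.3 × 10^-4 M

From the Nernst equation, log Q = n(E° − E)/0.0592 = 2(1.53 − 1.666)/0.0592 = -4.595, so Q = 2.54 × 10^-5.
With Q = [Zn²⁺]·[Fe²⁺]^2/[Fe³⁺]^2 and the known concentrations, [Fe²⁺]^2 in the numerator gives [Fe²⁺] = 2.3 × 10^-4 M.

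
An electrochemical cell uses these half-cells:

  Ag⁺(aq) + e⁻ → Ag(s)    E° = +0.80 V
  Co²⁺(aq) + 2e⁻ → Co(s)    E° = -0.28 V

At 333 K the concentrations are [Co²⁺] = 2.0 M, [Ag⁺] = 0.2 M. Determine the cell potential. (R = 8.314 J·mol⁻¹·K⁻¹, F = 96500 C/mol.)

The Ag⁺/Ag couple has the higher reduction potential and acts as the cathode, so E°_cell = +0.80 − (-0.28) = 1.08 V.
Balancing electrons gives n = 2; the reaction quotient is Q = [Co²⁺]/[Ag⁺]^2 = 50.0.
E = E° − (RT/nF) ln Q = 1.08 − (8.314×333)/(2×96500) × (3.912) = 1.080 − 0.056 = 1.024 V.

1.02 V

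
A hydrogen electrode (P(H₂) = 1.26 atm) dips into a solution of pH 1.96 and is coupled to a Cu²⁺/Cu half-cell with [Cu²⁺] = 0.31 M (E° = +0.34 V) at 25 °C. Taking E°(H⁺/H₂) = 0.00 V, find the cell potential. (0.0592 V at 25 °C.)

0.44 V

The Cu²⁺/Cu couple is the cathode, so E°_cell = 0.34 V; n = 2.
[H⁺] = 10^(−1.96) = 0.011 M, and Q = [H⁺]^2 / ([Cu²⁺]·P(H₂)) = 3.08 × 10^-4.
E = E° − (0.0592/2) log Q = 0.34 − (0.0592/2)(-3.512) = 0.444 V.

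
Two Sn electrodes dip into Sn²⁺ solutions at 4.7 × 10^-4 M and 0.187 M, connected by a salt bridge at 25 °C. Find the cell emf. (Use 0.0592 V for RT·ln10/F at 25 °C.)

Both half-cells are Sn²⁺/Sn, so E°_cell = 0. The concentrated side is the cathode; the cell reaction moves Sn²⁺ from high to low concentration with n = 2.
Q = [Sn²⁺]_dilute/[Sn²⁺]_conc = 4.7 × 10^-4/0.187 = 0.00251.
E = 0 − (0.0592/2) log Q = −(0.0592/2)(-2.600) = 0.0770 V.

0.077 V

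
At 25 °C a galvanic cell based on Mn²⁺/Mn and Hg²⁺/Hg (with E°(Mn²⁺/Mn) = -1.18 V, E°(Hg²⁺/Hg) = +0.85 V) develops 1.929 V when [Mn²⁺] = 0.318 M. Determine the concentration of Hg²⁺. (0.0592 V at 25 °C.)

From the Nernst equation, log Q = n(E° − E)/0.0592 = 2(2.03 − 1.929)/0.0592 = 3.412, so Q = 2580.
With Q = [Mn²⁺]/[Hg²⁺] and the known concentrations, [Hg²⁺] in the denominator gives [Hg²⁺] = 1.2 × 10^-4 M.

1.2 × 10^-4 M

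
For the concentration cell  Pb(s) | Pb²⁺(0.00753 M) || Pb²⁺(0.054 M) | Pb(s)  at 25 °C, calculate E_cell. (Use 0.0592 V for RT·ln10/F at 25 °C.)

0.025 V

Both half-cells are Pb²⁺/Pb, so E°_cell = 0. The concentrated side is the cathode; the cell reaction moves Pb²⁺ from high to low concentration with n = 2.
Q = [Pb²⁺]_dilute/[Pb²⁺]_conc = 0.00753/0.054 = 0.139.
E = 0 − (0.0592/2) log Q = −(0.0592/2)(-0.856) = 0.0253 V.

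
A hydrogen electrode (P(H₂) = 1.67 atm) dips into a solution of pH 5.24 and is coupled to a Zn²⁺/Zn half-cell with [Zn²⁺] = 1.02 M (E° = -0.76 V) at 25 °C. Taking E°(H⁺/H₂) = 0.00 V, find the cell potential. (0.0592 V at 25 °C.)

0.44 V

The hydrogen couple is the cathode, so E°_cell = 0.76 V; n = 2.
[H⁺] = 10^(−5.24) = 5.8 × 10^-6 M, and Q = [Zn²⁺]·P(H₂) / [H⁺]^2 = 5.14 × 10^10.
E = E° − (0.0592/2) log Q = 0.76 − (0.0592/2)(10.711) = 0.443 V.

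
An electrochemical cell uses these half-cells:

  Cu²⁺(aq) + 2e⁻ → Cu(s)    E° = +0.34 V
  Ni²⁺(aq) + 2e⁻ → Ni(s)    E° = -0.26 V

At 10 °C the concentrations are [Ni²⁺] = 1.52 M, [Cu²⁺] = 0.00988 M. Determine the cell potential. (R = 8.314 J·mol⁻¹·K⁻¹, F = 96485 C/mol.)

0.539 V

The Cu²⁺/Cu couple has the higher reduction potential and acts as the cathode, so E°_cell = +0.34 − (-0.26) = 0.60 V.
Balancing electrons gives n = 2; the reaction quotient is Q = [Ni²⁺]/[Cu²⁺] = 154.
E = E° − (RT/nF) ln Q = 0.60 − (8.314×283)/(2×96485) × (5.036) = 0.600 − 0.061 = 0.539 V.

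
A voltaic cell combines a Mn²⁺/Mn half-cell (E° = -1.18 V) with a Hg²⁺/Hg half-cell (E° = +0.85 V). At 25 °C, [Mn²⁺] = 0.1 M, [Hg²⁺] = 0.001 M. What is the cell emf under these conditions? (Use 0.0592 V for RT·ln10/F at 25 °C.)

The Hg²⁺/Hg couple has the higher reduction potential and acts as the cathode, so E°_cell = +0.85 − (-1.18) = 2.03 V.
Balancing electrons gives n = 2; the reaction quotient is Q = [Mn²⁺]/[Hg²⁺] = 100.
At 25 °C, E = E° − (0.0592/n) log Q = 2.03 − (0.0592/2)(2.000) = 2.030 − 0.059 = 1.971 V.

1.97 V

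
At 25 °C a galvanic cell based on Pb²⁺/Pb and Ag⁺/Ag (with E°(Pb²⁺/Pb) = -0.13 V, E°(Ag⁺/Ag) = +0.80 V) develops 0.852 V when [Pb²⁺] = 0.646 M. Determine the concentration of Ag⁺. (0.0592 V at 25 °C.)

0.039 M

From the Nernst equation, log Q = n(E° − E)/0.0592 = 2(0.93 − 0.852)/0.0592 = 2.635, so Q = 432.
With Q = [Pb²⁺]/[Ag⁺]^2 and the known concentrations, [Ag⁺]^2 in the denominator gives [Ag⁺] = 0.039 M.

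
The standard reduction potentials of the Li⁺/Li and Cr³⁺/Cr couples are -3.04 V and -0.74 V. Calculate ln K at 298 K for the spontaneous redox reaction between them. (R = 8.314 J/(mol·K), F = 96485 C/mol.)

E°_cell = -0.74 − (-3.04) = 2.30 V, with n = 3 electrons transferred.
At equilibrium E = 0, so the Nernst equation gives ln K = nFE°/RT = (3)(96485)(2.30)/((8.314)(298)) = 268.71.

ln K = 268.7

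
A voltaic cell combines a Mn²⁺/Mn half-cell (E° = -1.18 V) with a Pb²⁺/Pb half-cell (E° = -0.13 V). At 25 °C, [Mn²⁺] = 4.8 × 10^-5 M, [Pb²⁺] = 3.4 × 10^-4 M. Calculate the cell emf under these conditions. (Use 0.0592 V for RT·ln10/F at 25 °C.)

1.08 V

The Pb²⁺/Pb couple has the higher reduction potential and acts as the cathode, so E°_cell = -0.13 − (-1.18) = 1.05 V.
Balancing electrons gives n = 2; the reaction quotient is Q = [Mn²⁺]/[Pb²⁺] = 0.141.
At 25 °C, E = E° − (0.0592/n) log Q = 1.05 − (0.0592/2)(-0.850) = 1.050 + 0.025 = 1.075 V.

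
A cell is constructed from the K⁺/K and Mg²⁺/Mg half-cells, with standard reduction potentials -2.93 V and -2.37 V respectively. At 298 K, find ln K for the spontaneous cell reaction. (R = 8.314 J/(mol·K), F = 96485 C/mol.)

ln K = 43.6

E°_cell = -2.37 − (-2.93) = 0.56 V, with n = 2 electrons transferred.
At equilibrium E = 0, so the Nernst equation gives ln K = nFE°/RT = (2)(96485)(0.56)/((8.314)(298)) = 43.62.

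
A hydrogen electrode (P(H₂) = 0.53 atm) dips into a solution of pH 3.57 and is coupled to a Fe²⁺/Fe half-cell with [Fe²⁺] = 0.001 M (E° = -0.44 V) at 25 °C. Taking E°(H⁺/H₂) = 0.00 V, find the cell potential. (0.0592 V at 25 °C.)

0.33 V

The hydrogen couple is the cathode, so E°_cell = 0.44 V; n = 2.
[H⁺] = 10^(−3.57) = 2.7 × 10^-4 M, and Q = [Fe²⁺]·P(H₂) / [H⁺]^2 = 7320.
E = E° − (0.0592/2) log Q = 0.44 − (0.0592/2)(3.864) = 0.326 V.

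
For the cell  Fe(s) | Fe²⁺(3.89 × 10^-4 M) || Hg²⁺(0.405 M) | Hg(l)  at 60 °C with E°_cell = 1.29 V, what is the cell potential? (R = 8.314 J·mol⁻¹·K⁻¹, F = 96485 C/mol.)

1.39 V

Balancing electrons gives n = 2; the reaction quotient is Q = [Fe²⁺]/[Hg²⁺] = 9.6 × 10^-4.
E = E° − (RT/nF) ln Q = 1.29 − (8.314×333)/(2×96485) × (-6.948) = 1.290 + 0.100 = 1.390 V.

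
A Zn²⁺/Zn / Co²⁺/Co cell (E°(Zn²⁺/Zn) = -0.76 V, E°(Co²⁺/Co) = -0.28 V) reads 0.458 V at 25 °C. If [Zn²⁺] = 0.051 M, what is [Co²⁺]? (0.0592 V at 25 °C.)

From the Nernst equation, log Q = n(E° − E)/0.0592 = 2(0.48 − 0.458)/0.0592 = 0.743, so Q = 5.54.
With Q = [Zn²⁺]/[Co²⁺] and the known concentrations, [Co²⁺] in the denominator gives [Co²⁺] = 0.0092 M.

0.0092 M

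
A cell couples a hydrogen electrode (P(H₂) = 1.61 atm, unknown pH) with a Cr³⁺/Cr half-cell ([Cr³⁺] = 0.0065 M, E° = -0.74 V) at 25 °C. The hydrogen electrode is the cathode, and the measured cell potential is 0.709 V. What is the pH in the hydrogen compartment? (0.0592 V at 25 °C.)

pH = 1.15

E°_cell = 0.74 V and n = 6.
log Q = n(E° − E)/0.0592 = 6×(0.74 − 0.709)/0.0592 = 3.142.
With Q = [Cr³⁺]^2·P(H₂)^3 / [H⁺]^6, solving for [H⁺] gives log[H⁺] = -1.149, so pH = 1.15.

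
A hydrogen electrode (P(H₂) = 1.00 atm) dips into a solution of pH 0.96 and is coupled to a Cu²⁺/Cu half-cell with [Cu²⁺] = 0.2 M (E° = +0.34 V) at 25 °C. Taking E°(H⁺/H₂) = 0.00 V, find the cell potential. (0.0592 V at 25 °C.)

0.38 V

The Cu²⁺/Cu couple is the cathode, so E°_cell = 0.34 V; n = 2.
[H⁺] = 10^(−0.96) = 0.11 M, and Q = [H⁺]^2 / ([Cu²⁺]·P(H₂)) = 0.0601.
E = E° − (0.0592/2) log Q = 0.34 − (0.0592/2)(-1.221) = 0.376 V.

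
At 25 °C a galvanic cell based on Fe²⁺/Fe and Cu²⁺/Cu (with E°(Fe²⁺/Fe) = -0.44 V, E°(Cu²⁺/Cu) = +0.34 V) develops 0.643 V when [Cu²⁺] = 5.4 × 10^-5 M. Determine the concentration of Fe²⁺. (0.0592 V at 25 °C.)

2.3 M

From the Nernst equation, log Q = n(E° − E)/0.0592 = 2(0.78 − 0.643)/0.0592 = 4.628, so Q = 4.25 × 10^4.
With Q = [Fe²⁺]/[Cu²⁺] and the known concentrations, [Fe²⁺] in the numerator gives [Fe²⁺] = 2.3 M.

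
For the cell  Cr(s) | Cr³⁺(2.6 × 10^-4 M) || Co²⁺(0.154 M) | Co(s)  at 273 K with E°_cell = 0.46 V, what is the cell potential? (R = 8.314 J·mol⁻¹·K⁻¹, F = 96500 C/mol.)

0.503 V

Balancing electrons gives n = 6; the reaction quotient is Q = [Cr³⁺]^2/[Co²⁺]^3 = 1.85 × 10^-5.
E = E° − (RT/nF) ln Q = 0.46 − (8.314×273)/(6×96500) × (-10.897) = 0.460 + 0.043 = 0.503 V.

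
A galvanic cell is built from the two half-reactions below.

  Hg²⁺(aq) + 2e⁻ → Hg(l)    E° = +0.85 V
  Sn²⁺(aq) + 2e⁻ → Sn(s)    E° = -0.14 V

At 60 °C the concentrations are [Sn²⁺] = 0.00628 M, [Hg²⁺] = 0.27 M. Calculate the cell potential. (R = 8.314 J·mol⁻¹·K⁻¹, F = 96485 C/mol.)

The Hg²⁺/Hg couple has the higher reduction potential and acts as the cathode, so E°_cell = +0.85 − (-0.14) = 0.99 V.
Balancing electrons gives n = 2; the reaction quotient is Q = [Sn²⁺]/[Hg²⁺] = 0.0233.
E = E° − (RT/nF) ln Q = 0.99 − (8.314×333)/(2×96485) × (-3.761) = 0.990 + 0.054 = 1.044 V.

1.04 V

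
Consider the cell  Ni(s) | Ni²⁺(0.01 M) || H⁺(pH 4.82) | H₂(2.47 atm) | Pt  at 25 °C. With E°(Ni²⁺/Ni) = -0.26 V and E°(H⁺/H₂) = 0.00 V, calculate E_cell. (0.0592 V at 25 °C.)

The hydrogen couple is the cathode, so E°_cell = 0.26 V; n = 2.
[H⁺] = 10^(−4.82) = 1.5 × 10^-5 M, and Q = [Ni²⁺]·P(H₂) / [H⁺]^2 = 1.08 × 10^8.
E = E° − (0.0592/2) log Q = 0.26 − (0.0592/2)(8.033) = 0.022 V.

0.022 V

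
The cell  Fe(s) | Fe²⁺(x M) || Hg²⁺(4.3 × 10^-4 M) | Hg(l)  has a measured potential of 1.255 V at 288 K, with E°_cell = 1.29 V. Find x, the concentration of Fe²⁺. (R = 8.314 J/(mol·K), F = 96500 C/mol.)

From the Nernst equation, ln Q = nF(E° − E)/RT = 2×96500×(1.29 − 1.255)/(8.314×288) = 2.821, so Q = 16.8.
With Q = [Fe²⁺]/[Hg²⁺] and the known concentrations, [Fe²⁺] in the numerator gives [Fe²⁺] = 0.0072 M.

0.0072 M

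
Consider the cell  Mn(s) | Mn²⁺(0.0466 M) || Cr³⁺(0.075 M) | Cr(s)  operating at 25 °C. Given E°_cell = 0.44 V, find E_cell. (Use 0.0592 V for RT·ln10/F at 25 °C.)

Balancing electrons gives n = 6; the reaction quotient is Q = [Mn²⁺]^3/[Cr³⁺]^2 = 0.0180.
At 25 °C, E = E° − (0.0592/n) log Q = 0.44 − (0.0592/6)(-1.745) = 0.440 + 0.017 = 0.457 V.

0.457 V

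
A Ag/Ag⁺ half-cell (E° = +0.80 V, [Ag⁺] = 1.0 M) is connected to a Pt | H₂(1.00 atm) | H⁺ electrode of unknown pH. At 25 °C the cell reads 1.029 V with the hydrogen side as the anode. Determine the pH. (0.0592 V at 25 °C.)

E°_cell = 0.80 V and n = 2.
log Q = n(E° − E)/0.0592 = 2×(0.80 − 1.029)/0.0592 = -7.736.
With Q = [H⁺]^2 / ([Ag⁺]^2·P(H₂)), solving for [H⁺] gives log[H⁺] = -3.868, so pH = 3.87.

pH = 3.87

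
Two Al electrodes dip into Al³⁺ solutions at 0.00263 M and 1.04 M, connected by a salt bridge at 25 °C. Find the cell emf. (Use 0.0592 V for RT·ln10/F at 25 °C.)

Both half-cells are Al³⁺/Al, so E°_cell = 0. The concentrated side is the cathode; the cell reaction moves Al³⁺ from high to low concentration with n = 3.
Q = [Al³⁺]_dilute/[Al³⁺]_conc = 0.00263/1.04 = 0.00253.
E = 0 − (0.0592/3) log Q = −(0.0592/3)(-2.597) = 0.0512 V.

0.051 V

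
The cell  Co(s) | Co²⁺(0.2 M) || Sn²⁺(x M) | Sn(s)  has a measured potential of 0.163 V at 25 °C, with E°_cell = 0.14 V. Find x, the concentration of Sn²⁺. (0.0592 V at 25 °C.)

From the Nernst equation, log Q = n(E° − E)/0.0592 = 2(0.14 − 0.163)/0.0592 = -0.777, so Q = 0.167.
With Q = [Co²⁺]/[Sn²⁺] and the known concentrations, [Sn²⁺] in the denominator gives [Sn²⁺] = 1.2 M.

1.2 M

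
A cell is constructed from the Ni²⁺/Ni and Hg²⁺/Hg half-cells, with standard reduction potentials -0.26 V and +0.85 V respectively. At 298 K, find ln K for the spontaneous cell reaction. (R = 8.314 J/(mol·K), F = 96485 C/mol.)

ln K = 86.5

E°_cell = +0.85 − (-0.26) = 1.11 V, with n = 2 electrons transferred.
At equilibrium E = 0, so the Nernst equation gives ln K = nFE°/RT = (2)(96485)(1.11)/((8.314)(298)) = 86.45.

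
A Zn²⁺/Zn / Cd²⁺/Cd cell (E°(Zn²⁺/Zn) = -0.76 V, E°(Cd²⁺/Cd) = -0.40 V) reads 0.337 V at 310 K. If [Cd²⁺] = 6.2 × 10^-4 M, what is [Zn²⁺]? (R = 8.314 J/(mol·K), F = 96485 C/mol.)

From the Nernst equation, ln Q = nF(E° − E)/RT = 2×96485×(0.36 − 0.337)/(8.314×310) = 1.722, so Q = 5.60.
With Q = [Zn²⁺]/[Cd²⁺] and the known concentrations, [Zn²⁺] in the numerator gives [Zn²⁺] = 0.0035 M.

0.0035 M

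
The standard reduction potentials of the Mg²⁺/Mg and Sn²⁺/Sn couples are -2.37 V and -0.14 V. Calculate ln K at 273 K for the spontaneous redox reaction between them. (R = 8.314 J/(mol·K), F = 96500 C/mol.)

E°_cell = -0.14 − (-2.37) = 2.23 V, with n = 2 electrons transferred.
At equilibrium E = 0, so the Nernst equation gives ln K = nFE°/RT = (2)(96500)(2.23)/((8.314)(273)) = 189.62.

ln K = 189.6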